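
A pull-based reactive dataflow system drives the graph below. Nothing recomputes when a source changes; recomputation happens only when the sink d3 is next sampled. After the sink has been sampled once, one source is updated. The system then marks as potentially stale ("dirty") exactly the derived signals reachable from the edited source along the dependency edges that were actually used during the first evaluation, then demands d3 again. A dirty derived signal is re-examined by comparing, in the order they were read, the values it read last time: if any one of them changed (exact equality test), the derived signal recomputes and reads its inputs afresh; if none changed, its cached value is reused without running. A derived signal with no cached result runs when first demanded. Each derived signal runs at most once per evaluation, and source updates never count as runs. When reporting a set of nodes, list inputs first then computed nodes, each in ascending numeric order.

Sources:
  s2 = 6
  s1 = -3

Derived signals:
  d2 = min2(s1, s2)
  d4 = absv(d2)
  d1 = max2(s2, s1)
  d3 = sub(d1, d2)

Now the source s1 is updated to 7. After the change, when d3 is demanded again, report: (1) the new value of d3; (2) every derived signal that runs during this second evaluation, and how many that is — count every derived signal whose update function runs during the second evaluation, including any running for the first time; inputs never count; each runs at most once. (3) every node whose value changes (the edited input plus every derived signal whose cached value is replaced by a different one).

New value of d3: 1.
Derived signals that run: d1, d2, d3 — 3 in total.
Values that change: s1, d1, d2, d3.

First evaluation (everything demanded from the output):
  d1 = max2(6, -3) = 6
  d2 = min2(-3, 6) = -3
  d3 = sub(6, -3) = 9

Propagation after the edit:
  d1: runs — s1 -3->7; result 7.
  d2: runs — s1 -3->7; result 6.
  d3: runs — d1 6->7; d2 -3->6; result 1.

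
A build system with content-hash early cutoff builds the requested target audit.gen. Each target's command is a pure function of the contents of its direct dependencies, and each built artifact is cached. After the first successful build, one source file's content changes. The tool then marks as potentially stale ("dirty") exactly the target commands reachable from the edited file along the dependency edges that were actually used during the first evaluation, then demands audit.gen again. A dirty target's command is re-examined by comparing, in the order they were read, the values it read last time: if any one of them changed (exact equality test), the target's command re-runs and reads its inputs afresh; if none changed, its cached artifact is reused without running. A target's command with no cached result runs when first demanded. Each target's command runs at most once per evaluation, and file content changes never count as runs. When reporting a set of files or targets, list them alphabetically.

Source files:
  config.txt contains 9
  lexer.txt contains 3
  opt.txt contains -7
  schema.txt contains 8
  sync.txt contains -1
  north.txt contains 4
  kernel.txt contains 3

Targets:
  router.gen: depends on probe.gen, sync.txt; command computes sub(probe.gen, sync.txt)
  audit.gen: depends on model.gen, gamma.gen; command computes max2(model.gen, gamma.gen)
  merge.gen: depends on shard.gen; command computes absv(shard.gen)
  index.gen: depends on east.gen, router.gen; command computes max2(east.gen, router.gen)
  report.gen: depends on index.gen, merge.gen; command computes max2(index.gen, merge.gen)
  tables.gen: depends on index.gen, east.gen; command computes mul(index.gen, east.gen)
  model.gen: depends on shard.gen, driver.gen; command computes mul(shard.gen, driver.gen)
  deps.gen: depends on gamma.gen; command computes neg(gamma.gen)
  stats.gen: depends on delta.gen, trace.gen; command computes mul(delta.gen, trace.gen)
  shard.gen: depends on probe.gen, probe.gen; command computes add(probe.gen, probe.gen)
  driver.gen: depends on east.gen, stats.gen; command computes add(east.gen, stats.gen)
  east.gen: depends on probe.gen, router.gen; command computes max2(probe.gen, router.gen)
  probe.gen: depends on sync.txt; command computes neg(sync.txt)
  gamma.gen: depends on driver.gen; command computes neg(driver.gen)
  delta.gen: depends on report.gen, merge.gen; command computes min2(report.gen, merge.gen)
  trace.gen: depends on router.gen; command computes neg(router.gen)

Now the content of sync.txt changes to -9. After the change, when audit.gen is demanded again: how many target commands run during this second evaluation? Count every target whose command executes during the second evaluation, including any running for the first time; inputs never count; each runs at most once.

First evaluation (everything demanded from the output):
  probe.gen = neg(-1) = 1
  router.gen = sub(1, -1) = 2
  east.gen = max2(1, 2) = 2
  index.gen = max2(2, 2) = 2
  shard.gen = add(1, 1) = 2
  merge.gen = absv(2) = 2
  report.gen = max2(2, 2) = 2
  delta.gen = min2(2, 2) = 2
  trace.gen = neg(2) = -2
  stats.gen = mul(2, -2) = -4
  driver.gen = add(2, -4) = -2
  gamma.gen = neg(-2) = 2
  model.gen = mul(2, -2) = -4
  audit.gen = max2(-4, 2) = 2

Propagation after the edit:
  probe.gen: runs — sync.txt -1->-9; result 9.
  router.gen: runs — probe.gen 1->9; sync.txt -1->-9; result 18.
  east.gen: runs — probe.gen 1->9; router.gen 2->18; result 18.
  index.gen: runs — east.gen 2->18; router.gen 2->18; result 18.
  shard.gen: runs — probe.gen 1->9; probe.gen 1->9; result 18.
  merge.gen: runs — shard.gen 2->18; result 18.
  report.gen: runs — index.gen 2->18; merge.gen 2->18; result 18.
  delta.gen: runs — report.gen 2->18; merge.gen 2->18; result 18.
  trace.gen: runs — router.gen 2->18; result -18.
  stats.gen: runs — delta.gen 2->18; trace.gen -2->-18; result -324.
  driver.gen: runs — east.gen 2->18; stats.gen -4->-324; result -306.
  gamma.gen: runs — driver.gen -2->-306; result 306.
  model.gen: runs — shard.gen 2->18; driver.gen -2->-306; result -5508.
  audit.gen: runs — model.gen -4->-5508; gamma.gen 2->306; result 306.

Target commands that run: audit.gen, delta.gen, driver.gen, east.gen, gamma.gen, index.gen, merge.gen, model.gen, probe.gen, report.gen, router.gen, shard.gen, stats.gen, trace.gen — 14 in total.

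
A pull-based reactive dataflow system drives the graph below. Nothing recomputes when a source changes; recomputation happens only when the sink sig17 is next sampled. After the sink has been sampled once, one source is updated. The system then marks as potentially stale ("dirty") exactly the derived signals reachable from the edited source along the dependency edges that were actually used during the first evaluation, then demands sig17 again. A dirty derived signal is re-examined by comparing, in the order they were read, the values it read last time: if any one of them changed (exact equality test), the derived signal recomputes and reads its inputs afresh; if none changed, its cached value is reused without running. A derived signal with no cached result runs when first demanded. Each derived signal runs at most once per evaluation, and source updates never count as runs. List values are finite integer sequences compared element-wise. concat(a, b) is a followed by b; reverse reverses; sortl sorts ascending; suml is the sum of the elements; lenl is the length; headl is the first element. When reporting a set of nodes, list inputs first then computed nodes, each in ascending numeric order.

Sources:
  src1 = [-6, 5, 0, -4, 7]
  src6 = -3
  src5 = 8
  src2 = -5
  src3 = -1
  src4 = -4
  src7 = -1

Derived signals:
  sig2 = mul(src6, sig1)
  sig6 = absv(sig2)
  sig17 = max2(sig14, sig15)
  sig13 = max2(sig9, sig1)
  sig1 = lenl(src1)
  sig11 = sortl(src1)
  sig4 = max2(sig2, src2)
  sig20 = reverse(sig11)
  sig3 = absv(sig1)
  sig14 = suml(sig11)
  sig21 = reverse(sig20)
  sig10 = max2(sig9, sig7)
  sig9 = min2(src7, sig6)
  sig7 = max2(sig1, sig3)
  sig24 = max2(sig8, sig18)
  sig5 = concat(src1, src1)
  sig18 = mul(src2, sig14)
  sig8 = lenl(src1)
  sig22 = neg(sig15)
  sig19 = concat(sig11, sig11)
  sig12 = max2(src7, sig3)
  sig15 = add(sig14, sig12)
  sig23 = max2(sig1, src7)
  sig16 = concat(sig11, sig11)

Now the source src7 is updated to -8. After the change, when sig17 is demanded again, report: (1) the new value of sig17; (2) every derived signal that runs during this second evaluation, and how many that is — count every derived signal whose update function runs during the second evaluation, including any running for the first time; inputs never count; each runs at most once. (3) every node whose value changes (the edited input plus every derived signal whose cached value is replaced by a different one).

New value of sig17: 7.
Derived signals that run: sig12 — 1 in total.
Values that change: src7.
Key observation: the change is absorbed at sig12 — it re-runs but produces the same value, and the output's value is unchanged.

First evaluation (everything demanded from the output):
  sig1 = lenl([-6, 5, 0, -4, 7]) = 5
  sig3 = absv(5) = 5
  sig11 = sortl([-6, 5, 0, -4, 7]) = [-6, -4, 0, 5, 7]
  sig12 = max2(-1, 5) = 5
  sig14 = suml([-6, -4, 0, 5, 7]) = 2
  sig15 = add(2, 5) = 7
  sig17 = max2(2, 7) = 7

Propagation after the edit:
  sig12: runs — src7 -1->-8; result 5 (same value as before).
  sig15: checked — values it read are unchanged (sig14 unchanged, sig12 unchanged); reused cached 7 without running.
  sig17: checked — values it read are unchanged (sig14 unchanged, sig15 unchanged); reused cached 7 without running.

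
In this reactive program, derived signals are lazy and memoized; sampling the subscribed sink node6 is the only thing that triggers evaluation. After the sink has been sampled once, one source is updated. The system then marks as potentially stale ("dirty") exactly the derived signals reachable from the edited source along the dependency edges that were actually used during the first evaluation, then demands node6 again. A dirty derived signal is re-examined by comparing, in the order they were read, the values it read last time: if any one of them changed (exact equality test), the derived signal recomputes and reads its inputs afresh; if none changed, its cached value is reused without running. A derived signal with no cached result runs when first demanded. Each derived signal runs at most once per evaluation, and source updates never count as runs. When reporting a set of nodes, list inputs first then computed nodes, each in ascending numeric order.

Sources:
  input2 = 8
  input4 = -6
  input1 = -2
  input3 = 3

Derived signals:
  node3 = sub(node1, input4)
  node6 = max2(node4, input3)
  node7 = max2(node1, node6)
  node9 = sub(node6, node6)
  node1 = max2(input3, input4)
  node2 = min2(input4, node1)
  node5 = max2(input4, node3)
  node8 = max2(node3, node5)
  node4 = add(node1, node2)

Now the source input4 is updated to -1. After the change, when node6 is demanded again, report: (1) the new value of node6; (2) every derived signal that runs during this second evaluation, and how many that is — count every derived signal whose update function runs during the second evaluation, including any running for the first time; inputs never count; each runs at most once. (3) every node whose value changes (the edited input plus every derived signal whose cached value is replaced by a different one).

Demanding node6 again yields 3.
4 derived signals run: node1, node2, node4, node6.
The nodes whose values change: input4, node2, node4.

First demand of the output computes:
  node1 = max2(3, -6) = 3
  node2 = min2(-6, 3) = -6
  node4 = add(3, -6) = -3
  node6 = max2(-3, 3) = 3

After the edit, cleaning proceeds:
  node1: a read changed (input4 -6->-1) — executes, giving 3 — identical to its old value.
  node2: a read changed (input4 -6->-1) — executes, giving -1.
  node4: a read changed (node2 -6->-1) — executes, giving 2.
  node6: a read changed (node4 -3->2) — executes, giving 3 — identical to its old value.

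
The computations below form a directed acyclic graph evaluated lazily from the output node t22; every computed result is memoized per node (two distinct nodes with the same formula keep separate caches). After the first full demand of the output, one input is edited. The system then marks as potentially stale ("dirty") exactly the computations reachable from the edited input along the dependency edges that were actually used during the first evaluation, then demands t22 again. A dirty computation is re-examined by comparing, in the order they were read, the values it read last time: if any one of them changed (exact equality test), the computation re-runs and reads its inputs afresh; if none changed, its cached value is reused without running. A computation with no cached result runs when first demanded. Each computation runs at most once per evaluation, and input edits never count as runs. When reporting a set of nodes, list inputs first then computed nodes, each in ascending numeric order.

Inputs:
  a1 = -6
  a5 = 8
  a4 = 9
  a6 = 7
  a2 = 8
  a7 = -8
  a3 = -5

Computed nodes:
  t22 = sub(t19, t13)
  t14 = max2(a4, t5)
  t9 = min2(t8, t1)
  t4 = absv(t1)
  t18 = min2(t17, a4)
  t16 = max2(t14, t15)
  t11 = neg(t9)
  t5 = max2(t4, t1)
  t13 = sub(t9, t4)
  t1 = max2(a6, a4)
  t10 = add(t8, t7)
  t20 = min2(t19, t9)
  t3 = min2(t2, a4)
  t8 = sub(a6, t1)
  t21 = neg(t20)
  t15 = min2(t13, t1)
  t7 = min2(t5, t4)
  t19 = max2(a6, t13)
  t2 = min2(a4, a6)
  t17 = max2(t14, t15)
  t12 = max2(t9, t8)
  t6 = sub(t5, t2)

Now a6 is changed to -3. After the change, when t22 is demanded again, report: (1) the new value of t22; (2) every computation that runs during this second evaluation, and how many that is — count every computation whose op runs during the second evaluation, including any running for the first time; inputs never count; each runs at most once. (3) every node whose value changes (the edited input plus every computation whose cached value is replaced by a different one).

Demanding t22 again yields 18.
6 computations run: t1, t8, t9, t13, t19, t22.
The nodes whose values change: a6, t8, t9, t13, t19.
Note where the cutoff bites: t4 is checked, finds nothing changed, and keeps its cache.

First demand of the output computes:
  t1 = max2(7, 9) = 9
  t4 = absv(9) = 9
  t8 = sub(7, 9) = -2
  t9 = min2(-2, 9) = -2
  t13 = sub(-2, 9) = -11
  t19 = max2(7, -11) = 7
  t22 = sub(7, -11) = 18

After the edit, cleaning proceeds:
  t1: a read changed (a6 7->-3) — executes, giving 9 — identical to its old value.
  t4: dirty, but its reads are unchanged (t1 unchanged); cached 9 stands.
  t8: a read changed (a6 7->-3) — executes, giving -12.
  t9: a read changed (t8 -2->-12) — executes, giving -12.
  t13: a read changed (t9 -2->-12) — executes, giving -21.
  t19: a read changed (a6 7->-3; t13 -11->-21) — executes, giving -3.
  t22: a read changed (t19 7->-3; t13 -11->-21) — executes, giving 18 — identical to its old value.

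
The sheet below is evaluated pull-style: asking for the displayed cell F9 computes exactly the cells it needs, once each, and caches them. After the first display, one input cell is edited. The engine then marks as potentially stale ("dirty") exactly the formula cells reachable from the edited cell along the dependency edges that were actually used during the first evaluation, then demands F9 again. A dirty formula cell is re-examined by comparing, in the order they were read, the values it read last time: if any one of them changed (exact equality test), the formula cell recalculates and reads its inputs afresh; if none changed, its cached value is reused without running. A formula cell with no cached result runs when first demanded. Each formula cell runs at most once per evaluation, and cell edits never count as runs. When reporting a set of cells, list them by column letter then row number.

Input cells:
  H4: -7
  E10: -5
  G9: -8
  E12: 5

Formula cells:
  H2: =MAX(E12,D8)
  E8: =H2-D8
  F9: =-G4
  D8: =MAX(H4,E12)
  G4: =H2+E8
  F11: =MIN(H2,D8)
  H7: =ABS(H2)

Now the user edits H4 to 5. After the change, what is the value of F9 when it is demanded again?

First demand of the output computes:
  D8 = MAX(-7, 5) = 5
  H2 = MAX(5, 5) = 5
  E8 = 5 - 5 = 0
  G4 = 5 + 0 = 5
  F9 = -(5) = -5

After the edit, cleaning proceeds:
  D8: a read changed (H4 -7->5) — executes, giving 5 — identical to its old value.
  H2: dirty, but its reads are unchanged (E12 unchanged, D8 unchanged); cached 5 stands.
  E8: dirty, but its reads are unchanged (H2 unchanged, D8 unchanged); cached 0 stands.
  G4: dirty, but its reads are unchanged (H2 unchanged, E8 unchanged); cached 5 stands.
  F9: dirty, but its reads are unchanged (G4 unchanged); cached -5 stands.

Note the absorption at D8: it re-runs yet its value is the same, leaving the output's value untouched.

Demanding F9 again yields -5.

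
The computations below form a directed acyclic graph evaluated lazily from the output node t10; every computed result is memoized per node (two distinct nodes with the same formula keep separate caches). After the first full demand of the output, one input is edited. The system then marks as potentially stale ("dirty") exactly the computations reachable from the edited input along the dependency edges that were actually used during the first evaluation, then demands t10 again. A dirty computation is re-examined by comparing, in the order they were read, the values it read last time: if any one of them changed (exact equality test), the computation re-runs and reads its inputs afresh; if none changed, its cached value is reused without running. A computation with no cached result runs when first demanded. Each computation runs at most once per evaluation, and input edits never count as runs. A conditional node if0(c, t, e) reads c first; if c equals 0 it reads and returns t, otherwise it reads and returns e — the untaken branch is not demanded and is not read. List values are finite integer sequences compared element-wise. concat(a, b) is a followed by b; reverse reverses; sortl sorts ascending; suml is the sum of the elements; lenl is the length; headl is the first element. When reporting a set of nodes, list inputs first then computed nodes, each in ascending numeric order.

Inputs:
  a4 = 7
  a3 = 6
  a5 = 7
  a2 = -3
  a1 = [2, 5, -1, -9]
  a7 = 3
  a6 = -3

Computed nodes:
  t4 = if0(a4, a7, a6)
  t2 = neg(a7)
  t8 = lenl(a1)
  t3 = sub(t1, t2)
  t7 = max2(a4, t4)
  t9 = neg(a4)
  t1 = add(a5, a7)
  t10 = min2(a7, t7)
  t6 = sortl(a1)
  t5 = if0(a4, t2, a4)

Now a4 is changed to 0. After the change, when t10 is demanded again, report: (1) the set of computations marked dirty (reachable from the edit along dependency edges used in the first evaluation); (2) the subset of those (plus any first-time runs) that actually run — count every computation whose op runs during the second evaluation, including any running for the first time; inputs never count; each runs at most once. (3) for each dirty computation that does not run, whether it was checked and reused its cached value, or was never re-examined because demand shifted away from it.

First demand of the output computes:
  t4 = if0(a4=7 -> else branch a6) = -3
  t7 = max2(7, -3) = 7
  t10 = min2(3, 7) = 3

After the edit, cleaning proceeds:
  t4: a read changed (a4 7->0) — executes, giving 3.
  t7: a read changed (a4 7->0; t4 -3->3) — executes, giving 3.
  t10: a read changed (t7 7->3) — executes, giving 3 — identical to its old value.

The edit dirties: t4, t7, t10.
3 computations run: t4, t7, t10.
No dirty computation escaped a run.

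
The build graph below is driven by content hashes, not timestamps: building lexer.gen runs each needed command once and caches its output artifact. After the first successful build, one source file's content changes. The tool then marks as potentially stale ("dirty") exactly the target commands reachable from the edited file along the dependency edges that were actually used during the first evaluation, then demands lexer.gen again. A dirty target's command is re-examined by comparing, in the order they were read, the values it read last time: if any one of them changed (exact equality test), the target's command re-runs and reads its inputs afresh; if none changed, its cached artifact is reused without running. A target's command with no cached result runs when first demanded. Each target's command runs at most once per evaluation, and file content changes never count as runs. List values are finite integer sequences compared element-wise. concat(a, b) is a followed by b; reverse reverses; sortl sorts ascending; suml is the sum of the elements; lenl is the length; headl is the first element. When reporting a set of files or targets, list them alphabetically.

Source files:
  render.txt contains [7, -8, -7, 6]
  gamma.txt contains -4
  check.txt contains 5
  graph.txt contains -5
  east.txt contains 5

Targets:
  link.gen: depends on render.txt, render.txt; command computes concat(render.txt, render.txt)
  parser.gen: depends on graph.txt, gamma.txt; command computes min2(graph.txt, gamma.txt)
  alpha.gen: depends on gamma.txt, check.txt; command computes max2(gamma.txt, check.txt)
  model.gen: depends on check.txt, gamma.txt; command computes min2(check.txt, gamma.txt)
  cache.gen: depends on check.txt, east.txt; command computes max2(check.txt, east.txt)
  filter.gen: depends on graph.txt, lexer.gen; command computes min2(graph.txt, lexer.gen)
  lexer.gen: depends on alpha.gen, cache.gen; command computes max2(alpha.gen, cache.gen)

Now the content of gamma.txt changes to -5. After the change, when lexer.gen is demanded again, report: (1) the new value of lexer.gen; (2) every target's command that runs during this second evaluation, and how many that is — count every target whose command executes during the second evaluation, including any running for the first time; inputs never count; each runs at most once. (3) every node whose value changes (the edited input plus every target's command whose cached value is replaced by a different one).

Initial pass — values computed on the first demand:
  alpha.gen = max2(-4, 5) = 5
  cache.gen = max2(5, 5) = 5
  lexer.gen = max2(5, 5) = 5

Second demand — change propagation:
  alpha.gen: re-runs because gamma.txt -4->-5; new result 5 (unchanged).
  lexer.gen: re-examined; everything it read last time is the same (alpha.gen unchanged, cache.gen unchanged) — cache 5 kept, no run.

The important point: alpha.gen recomputes to an identical value, and the output ends up unchanged.

lexer.gen now evaluates to 5.
Run set: alpha.gen (1 run).
Changed values: gamma.txt.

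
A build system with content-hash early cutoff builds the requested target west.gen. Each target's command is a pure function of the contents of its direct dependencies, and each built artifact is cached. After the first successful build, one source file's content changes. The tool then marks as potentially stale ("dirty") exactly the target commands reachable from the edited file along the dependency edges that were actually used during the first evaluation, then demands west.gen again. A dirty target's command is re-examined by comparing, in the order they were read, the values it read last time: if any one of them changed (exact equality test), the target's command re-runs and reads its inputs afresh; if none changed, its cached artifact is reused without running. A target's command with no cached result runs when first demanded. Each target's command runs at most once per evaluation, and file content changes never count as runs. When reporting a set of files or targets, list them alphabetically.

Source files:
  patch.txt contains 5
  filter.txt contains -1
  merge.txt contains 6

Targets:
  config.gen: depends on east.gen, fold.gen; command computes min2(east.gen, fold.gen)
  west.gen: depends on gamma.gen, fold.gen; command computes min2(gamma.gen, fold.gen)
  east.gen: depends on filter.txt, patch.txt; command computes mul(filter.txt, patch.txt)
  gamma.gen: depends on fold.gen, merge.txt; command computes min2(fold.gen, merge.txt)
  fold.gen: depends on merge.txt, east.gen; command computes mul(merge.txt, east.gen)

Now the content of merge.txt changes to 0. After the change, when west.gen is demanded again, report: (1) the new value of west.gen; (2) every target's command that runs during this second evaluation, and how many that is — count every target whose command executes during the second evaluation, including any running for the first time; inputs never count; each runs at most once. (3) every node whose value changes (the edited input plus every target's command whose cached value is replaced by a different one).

New value of west.gen: 0.
Target commands that run: fold.gen, gamma.gen, west.gen — 3 in total.
Values that change: fold.gen, gamma.gen, merge.txt, west.gen.

First evaluation (everything demanded from the output):
  east.gen = mul(-1, 5) = -5
  fold.gen = mul(6, -5) = -30
  gamma.gen = min2(-30, 6) = -30
  west.gen = min2(-30, -30) = -30

Propagation after the edit:
  fold.gen: runs — merge.txt 6->0; result 0.
  gamma.gen: runs — fold.gen -30->0; merge.txt 6->0; result 0.
  west.gen: runs — gamma.gen -30->0; fold.gen -30->0; result 0.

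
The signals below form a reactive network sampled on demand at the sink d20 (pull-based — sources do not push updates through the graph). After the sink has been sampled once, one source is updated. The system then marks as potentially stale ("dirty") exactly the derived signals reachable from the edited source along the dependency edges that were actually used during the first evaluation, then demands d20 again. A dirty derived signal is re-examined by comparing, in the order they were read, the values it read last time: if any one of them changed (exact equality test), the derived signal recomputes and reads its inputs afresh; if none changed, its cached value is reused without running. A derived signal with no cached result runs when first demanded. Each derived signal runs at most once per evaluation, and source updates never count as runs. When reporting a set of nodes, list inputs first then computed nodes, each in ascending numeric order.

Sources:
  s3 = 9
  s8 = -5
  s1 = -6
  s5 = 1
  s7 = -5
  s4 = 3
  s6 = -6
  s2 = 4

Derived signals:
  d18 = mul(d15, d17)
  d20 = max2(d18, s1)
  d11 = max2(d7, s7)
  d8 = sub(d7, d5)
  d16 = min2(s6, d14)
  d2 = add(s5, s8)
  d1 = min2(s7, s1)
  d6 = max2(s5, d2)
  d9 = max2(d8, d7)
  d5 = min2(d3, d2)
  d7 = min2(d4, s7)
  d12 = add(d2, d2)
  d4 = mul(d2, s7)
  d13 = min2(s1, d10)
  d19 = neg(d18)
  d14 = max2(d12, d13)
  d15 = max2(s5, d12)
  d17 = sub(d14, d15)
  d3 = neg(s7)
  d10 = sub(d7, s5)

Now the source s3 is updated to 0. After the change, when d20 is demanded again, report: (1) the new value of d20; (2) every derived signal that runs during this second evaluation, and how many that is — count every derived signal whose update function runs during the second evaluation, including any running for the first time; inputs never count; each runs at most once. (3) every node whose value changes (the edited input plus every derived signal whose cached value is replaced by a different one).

d20 now evaluates to -6.
Run set: none (0 run).
Changed values: s3.
The important point: nothing the output needs ever reads s3, so the edit is invisible to it.

Initial pass — values computed on the first demand:
  d2 = add(1, -5) = -4
  d4 = mul(-4, -5) = 20
  d7 = min2(20, -5) = -5
  d10 = sub(-5, 1) = -6
  d12 = add(-4, -4) = -8
  d13 = min2(-6, -6) = -6
  d14 = max2(-8, -6) = -6
  d15 = max2(1, -8) = 1
  d17 = sub(-6, 1) = -7
  d18 = mul(1, -7) = -7
  d20 = max2(-7, -6) = -6

Second demand — change propagation:
  no demanded computation ever read s3, so the edit dirties nothing and nothing runs.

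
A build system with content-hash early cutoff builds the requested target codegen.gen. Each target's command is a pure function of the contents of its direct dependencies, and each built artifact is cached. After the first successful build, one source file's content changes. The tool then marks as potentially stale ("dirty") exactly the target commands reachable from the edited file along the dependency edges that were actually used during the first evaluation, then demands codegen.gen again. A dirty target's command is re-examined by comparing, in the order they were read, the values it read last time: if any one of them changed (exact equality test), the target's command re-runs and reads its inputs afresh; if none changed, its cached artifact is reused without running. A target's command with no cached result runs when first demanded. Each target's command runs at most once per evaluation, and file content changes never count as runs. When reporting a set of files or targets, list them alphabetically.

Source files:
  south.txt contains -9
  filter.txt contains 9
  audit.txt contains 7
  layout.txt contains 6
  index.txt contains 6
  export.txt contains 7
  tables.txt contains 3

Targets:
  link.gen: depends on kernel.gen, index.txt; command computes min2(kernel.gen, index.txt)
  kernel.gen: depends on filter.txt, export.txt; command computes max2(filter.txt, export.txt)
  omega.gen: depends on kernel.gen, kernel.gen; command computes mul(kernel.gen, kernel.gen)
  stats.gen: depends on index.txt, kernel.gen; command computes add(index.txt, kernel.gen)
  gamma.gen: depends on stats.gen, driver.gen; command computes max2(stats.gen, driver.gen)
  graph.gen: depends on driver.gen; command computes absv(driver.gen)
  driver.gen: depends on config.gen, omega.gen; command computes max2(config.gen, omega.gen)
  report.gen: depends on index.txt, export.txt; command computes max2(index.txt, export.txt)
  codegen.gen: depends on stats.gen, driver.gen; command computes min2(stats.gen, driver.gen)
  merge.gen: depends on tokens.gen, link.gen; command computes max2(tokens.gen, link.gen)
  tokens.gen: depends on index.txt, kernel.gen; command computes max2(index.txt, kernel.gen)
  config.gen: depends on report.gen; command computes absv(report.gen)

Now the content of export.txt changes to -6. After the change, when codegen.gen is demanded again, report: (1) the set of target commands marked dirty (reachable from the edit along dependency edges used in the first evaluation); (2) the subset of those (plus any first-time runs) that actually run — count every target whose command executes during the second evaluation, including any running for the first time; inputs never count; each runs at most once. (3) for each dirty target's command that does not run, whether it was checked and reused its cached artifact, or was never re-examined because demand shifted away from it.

Marked dirty: codegen.gen, config.gen, driver.gen, kernel.gen, omega.gen, report.gen, stats.gen.
Target commands that run: config.gen, driver.gen, kernel.gen, report.gen — 4 in total.
Checked but reused from cache: codegen.gen, omega.gen, stats.gen.
Key observation: the cutoff stops propagation at omega.gen — its inputs' values are unchanged, so it reuses its cache.

First evaluation (everything demanded from the output):
  kernel.gen = max2(9, 7) = 9
  omega.gen = mul(9, 9) = 81
  report.gen = max2(6, 7) = 7
  config.gen = absv(7) = 7
  driver.gen = max2(7, 81) = 81
  stats.gen = add(6, 9) = 15
  codegen.gen = min2(15, 81) = 15

Propagation after the edit:
  kernel.gen: runs — export.txt 7->-6; result 9 (same value as before).
  omega.gen: checked — values it read are unchanged (kernel.gen unchanged, kernel.gen unchanged); reused cached 81 without running.
  report.gen: runs — export.txt 7->-6; result 6.
  config.gen: runs — report.gen 7->6; result 6.
  driver.gen: runs — config.gen 7->6; result 81 (same value as before).
  stats.gen: checked — values it read are unchanged (index.txt unchanged, kernel.gen unchanged); reused cached 15 without running.
  codegen.gen: checked — values it read are unchanged (stats.gen unchanged, driver.gen unchanged); reused cached 15 without running.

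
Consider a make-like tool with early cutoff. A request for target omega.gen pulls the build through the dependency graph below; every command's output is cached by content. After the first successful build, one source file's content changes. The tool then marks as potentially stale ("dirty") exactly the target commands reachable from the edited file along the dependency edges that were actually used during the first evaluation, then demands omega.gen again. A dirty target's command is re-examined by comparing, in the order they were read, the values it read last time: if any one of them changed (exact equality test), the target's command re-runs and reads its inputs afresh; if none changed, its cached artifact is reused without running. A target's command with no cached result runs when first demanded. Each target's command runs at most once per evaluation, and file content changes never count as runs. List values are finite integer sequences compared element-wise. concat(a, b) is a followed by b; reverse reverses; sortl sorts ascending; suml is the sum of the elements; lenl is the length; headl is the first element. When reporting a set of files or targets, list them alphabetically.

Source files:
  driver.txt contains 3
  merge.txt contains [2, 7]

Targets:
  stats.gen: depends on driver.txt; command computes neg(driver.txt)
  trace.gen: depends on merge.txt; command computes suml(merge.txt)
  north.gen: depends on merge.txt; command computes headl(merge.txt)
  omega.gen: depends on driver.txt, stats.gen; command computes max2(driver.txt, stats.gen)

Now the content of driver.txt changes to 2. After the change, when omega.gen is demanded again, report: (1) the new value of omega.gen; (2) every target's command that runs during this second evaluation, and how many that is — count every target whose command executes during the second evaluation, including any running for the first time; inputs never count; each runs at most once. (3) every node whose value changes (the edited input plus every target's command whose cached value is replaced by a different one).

First demand of the output computes:
  stats.gen = neg(3) = -3
  omega.gen = max2(3, -3) = 3

After the edit, cleaning proceeds:
  stats.gen: a read changed (driver.txt 3->2) — executes, giving -2.
  omega.gen: a read changed (driver.txt 3->2; stats.gen -3->-2) — executes, giving 2.

Demanding omega.gen again yields 2.
2 target commands run: omega.gen, stats.gen.
The nodes whose values change: driver.txt, omega.gen, stats.gen.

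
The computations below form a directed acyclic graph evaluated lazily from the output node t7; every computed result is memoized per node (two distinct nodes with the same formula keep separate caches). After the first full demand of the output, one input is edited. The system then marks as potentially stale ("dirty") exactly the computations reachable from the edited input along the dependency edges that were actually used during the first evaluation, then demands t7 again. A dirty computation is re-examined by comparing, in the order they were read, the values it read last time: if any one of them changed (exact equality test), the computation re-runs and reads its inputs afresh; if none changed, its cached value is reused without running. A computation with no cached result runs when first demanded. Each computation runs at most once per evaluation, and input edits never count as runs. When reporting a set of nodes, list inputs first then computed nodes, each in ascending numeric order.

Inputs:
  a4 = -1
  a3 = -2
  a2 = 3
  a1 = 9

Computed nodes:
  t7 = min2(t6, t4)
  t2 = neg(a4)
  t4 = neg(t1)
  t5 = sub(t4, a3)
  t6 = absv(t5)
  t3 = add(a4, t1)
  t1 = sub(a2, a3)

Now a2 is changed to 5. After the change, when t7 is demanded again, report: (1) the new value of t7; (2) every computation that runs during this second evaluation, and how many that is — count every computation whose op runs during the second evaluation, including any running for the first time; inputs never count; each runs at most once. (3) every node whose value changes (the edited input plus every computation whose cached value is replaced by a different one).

First demand of the output computes:
  t1 = sub(3, -2) = 5
  t4 = neg(5) = -5
  t5 = sub(-5, -2) = -3
  t6 = absv(-3) = 3
  t7 = min2(3, -5) = -5

After the edit, cleaning proceeds:
  t1: a read changed (a2 3->5) — executes, giving 7.
  t4: a read changed (t1 5->7) — executes, giving -7.
  t5: a read changed (t4 -5->-7) — executes, giving -5.
  t6: a read changed (t5 -3->-5) — executes, giving 5.
  t7: a read changed (t6 3->5; t4 -5->-7) — executes, giving -7.

Demanding t7 again yields -7.
5 computations run: t1, t4, t5, t6, t7.
The nodes whose values change: a2, t1, t4, t5, t6, t7.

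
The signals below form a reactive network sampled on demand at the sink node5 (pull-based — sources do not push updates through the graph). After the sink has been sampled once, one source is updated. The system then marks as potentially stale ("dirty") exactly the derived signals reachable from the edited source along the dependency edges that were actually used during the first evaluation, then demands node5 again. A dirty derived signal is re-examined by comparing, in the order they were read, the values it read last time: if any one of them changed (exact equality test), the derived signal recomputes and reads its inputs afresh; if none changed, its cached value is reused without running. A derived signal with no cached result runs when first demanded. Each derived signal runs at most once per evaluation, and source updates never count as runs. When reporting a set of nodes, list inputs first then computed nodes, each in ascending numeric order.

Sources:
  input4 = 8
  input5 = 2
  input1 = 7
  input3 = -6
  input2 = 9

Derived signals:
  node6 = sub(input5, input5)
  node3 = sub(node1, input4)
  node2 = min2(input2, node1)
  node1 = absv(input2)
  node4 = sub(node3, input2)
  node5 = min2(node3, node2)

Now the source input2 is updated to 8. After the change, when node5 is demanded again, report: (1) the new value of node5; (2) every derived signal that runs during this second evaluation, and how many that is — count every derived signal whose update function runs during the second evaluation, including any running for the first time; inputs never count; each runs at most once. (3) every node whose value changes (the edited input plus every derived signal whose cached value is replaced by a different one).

Initial pass — values computed on the first demand:
  node1 = absv(9) = 9
  node2 = min2(9, 9) = 9
  node3 = sub(9, 8) = 1
  node5 = min2(1, 9) = 1

Second demand — change propagation:
  node1: re-runs because input2 9->8; new result 8.
  node2: re-runs because input2 9->8; node1 9->8; new result 8.
  node3: re-runs because node1 9->8; new result 0.
  node5: re-runs because node3 1->0; node2 9->8; new result 0.

node5 now evaluates to 0.
Run set: node1, node2, node3, node5 (4 run).
Changed values: input2, node1, node2, node3, node5.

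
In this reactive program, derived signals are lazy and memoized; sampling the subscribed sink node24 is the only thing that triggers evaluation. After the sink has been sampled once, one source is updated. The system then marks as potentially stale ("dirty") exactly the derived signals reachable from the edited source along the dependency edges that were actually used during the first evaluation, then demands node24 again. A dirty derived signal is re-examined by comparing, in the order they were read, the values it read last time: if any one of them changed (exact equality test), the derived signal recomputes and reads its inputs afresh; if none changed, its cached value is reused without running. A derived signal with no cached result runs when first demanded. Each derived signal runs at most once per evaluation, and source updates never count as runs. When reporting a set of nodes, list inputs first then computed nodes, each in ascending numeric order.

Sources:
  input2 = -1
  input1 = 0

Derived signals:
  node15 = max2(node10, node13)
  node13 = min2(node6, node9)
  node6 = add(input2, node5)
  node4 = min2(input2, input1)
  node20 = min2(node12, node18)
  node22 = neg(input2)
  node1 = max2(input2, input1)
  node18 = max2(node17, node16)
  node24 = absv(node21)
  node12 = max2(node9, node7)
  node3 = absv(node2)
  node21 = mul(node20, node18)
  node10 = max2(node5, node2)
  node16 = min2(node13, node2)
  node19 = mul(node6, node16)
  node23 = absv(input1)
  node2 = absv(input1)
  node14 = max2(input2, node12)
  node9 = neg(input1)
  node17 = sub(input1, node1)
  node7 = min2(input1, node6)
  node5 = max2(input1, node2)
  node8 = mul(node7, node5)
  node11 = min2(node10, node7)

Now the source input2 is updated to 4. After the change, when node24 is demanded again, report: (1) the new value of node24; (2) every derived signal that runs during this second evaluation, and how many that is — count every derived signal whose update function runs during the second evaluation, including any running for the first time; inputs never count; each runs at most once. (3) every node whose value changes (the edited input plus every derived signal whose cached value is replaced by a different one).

First demand of the output computes:
  node1 = max2(-1, 0) = 0
  node2 = absv(0) = 0
  node5 = max2(0, 0) = 0
  node6 = add(-1, 0) = -1
  node7 = min2(0, -1) = -1
  node9 = neg(0) = 0
  node12 = max2(0, -1) = 0
  node13 = min2(-1, 0) = -1
  node16 = min2(-1, 0) = -1
  node17 = sub(0, 0) = 0
  node18 = max2(0, -1) = 0
  node20 = min2(0, 0) = 0
  node21 = mul(0, 0) = 0
  node24 = absv(0) = 0

After the edit, cleaning proceeds:
  node1: a read changed (input2 -1->4) — executes, giving 4.
  node6: a read changed (input2 -1->4) — executes, giving 4.
  node7: a read changed (node6 -1->4) — executes, giving 0.
  node12: a read changed (node7 -1->0) — executes, giving 0 — identical to its old value.
  node13: a read changed (node6 -1->4) — executes, giving 0.
  node16: a read changed (node13 -1->0) — executes, giving 0.
  node17: a read changed (node1 0->4) — executes, giving -4.
  node18: a read changed (node17 0->-4; node16 -1->0) — executes, giving 0 — identical to its old value.
  node20: dirty, but its reads are unchanged (node12 unchanged, node18 unchanged); cached 0 stands.
  node21: dirty, but its reads are unchanged (node20 unchanged, node18 unchanged); cached 0 stands.
  node24: dirty, but its reads are unchanged (node21 unchanged); cached 0 stands.

Note where the cutoff bites: node20 is checked, finds nothing changed, and keeps its cache.

Demanding node24 again yields 0.
8 derived signals run: node1, node6, node7, node12, node13, node16, node17, node18.
The nodes whose values change: input2, node1, node6, node7, node13, node16, node17.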